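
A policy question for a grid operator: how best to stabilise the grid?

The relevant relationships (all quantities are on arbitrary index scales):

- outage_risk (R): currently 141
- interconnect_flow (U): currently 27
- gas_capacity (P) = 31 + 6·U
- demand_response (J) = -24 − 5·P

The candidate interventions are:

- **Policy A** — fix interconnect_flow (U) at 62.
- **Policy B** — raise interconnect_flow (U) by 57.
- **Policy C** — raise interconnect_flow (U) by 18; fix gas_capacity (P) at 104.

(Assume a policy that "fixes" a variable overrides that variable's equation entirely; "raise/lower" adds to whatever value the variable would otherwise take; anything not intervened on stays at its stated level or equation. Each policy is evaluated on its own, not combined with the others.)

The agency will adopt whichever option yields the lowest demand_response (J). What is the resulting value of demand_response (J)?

Policy A (U := 62):
  U = 62
  P = 31 + 6·62 = 403
  J = -24 − 5·403 = -2039
Policy B (U + 57):
  U = 27 + 57 = 84
  P = 31 + 6·84 = 535
  J = -24 − 5·535 = -2699
Policy C (U + 18, P := 104):
  U = 27 + 18 = 45
  P = 104
  J = -24 − 5·104 = -544
Comparing — Policy A: J=-2039, Policy B: J=-2699, Policy C: J=-544. Lowest is -2699 (Policy B).

-2699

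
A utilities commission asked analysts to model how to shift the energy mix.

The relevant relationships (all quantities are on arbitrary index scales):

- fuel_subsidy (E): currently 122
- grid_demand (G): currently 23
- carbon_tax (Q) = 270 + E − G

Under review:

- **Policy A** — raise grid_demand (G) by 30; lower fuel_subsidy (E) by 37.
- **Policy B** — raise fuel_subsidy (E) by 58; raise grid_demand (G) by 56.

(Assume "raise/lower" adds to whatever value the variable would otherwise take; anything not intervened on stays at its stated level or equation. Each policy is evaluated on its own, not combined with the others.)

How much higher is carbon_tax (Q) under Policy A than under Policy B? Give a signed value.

Policy A (G + 30, E − 37):
  E = 122 − 37 = 85
  G = 23 + 30 = 53
  Q = 270 + 85 − 53 = 302
Policy B (E + 58, G + 56):
  E = 122 + 58 = 180
  G = 23 + 56 = 79
  Q = 270 + 180 − 79 = 371
Q: 302 − 371 = -69

-69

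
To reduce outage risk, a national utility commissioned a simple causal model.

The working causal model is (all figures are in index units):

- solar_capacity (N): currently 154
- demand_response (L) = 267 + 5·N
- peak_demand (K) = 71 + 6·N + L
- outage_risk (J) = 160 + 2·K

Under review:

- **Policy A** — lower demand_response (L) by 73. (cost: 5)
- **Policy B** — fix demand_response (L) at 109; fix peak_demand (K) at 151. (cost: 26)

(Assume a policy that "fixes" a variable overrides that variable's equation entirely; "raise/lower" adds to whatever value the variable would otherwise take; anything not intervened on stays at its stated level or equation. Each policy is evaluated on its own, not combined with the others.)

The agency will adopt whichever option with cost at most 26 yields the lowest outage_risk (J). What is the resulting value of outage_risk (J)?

462

Policy A (L − 73):
  N = 154
  L = 267 + 5·154 (−73 from intervention) = 964
  K = 71 + 6·154 + 964 = 1959
  J = 160 + 2·1959 = 4078
Policy B (L := 109, K := 151):
  N = 154
  L = 109
  K = 151
  J = 160 + 2·151 = 462
Comparing — Policy A: J=4078, Policy B: J=462. Lowest is 462 (Policy B).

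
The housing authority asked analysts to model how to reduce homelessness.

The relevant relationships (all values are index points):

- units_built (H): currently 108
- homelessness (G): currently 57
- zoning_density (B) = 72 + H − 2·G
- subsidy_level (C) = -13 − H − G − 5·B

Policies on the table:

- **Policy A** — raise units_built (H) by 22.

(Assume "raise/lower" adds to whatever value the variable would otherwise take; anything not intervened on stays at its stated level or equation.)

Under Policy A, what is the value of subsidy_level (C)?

-640

Policy A (H + 22):
  H = 108 + 22 = 130
  G = 57
  B = 72 + 130 − 2·57 = 88
  C = -13 − 130 − 57 − 5·88 = -640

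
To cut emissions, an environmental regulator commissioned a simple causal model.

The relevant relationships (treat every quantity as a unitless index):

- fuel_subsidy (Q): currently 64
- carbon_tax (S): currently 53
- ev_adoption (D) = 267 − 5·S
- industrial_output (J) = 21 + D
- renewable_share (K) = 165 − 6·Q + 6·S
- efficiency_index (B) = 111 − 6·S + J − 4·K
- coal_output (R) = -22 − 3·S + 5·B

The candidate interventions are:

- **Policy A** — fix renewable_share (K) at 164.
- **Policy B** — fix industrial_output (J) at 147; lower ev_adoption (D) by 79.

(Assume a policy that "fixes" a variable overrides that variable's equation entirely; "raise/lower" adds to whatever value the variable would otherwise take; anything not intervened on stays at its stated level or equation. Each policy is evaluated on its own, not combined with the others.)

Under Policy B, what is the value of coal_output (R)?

-2461

Policy B (J := 147, D − 79):
  Q = 64
  S = 53
  D = 267 − 5·53 (−79 from intervention) = -77
  J = 147
  K = 165 − 6·64 + 6·53 = 99
  B = 111 − 6·53 + 147 − 4·99 = -456
  R = -22 − 3·53 + 5·(-456) = -2461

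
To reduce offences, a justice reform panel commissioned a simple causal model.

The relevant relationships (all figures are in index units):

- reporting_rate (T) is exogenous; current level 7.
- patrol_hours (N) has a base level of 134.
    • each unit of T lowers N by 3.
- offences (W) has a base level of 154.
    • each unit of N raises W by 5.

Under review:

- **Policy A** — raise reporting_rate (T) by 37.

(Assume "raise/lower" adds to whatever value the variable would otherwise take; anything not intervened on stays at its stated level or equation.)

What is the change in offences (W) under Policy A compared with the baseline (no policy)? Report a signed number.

-555

Baseline:
  T = 7
  N = 134 − 3·7 = 113
  W = 154 + 5·113 = 719
Policy A (T + 37):
  T = 7 + 37 = 44
  N = 134 − 3·44 = 2
  W = 154 + 5·2 = 164
Change in W: 164 − 719 = -555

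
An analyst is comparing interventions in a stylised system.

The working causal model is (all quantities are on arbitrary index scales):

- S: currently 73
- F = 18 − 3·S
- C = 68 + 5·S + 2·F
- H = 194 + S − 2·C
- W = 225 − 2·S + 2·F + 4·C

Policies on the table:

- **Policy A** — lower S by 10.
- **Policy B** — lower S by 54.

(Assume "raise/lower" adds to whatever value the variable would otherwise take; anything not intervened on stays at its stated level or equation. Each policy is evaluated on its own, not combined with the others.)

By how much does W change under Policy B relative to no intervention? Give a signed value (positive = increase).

648

Baseline:
  S = 73
  F = 18 − 3·73 = -201
  C = 68 + 5·73 + 2·(-201) = 31
  W = 225 − 2·73 + 2·(-201) + 4·31 = -199
Policy B (S − 54):
  S = 73 − 54 = 19
  F = 18 − 3·19 = -39
  C = 68 + 5·19 + 2·(-39) = 85
  W = 225 − 2·19 + 2·(-39) + 4·85 = 449
Change in W: 449 − (-199) = 648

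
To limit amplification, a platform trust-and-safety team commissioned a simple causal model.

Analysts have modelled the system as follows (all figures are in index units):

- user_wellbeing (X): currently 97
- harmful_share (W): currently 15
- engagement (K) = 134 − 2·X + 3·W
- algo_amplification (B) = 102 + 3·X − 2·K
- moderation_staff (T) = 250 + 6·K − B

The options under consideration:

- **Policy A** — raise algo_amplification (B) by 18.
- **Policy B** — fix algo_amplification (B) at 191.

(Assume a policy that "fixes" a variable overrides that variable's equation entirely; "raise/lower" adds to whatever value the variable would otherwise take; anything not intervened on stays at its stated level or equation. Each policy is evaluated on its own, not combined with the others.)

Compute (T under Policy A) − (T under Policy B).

Policy A (B + 18):
  X = 97
  W = 15
  K = 134 − 2·97 + 3·15 = -15
  B = 102 + 3·97 − 2·(-15) (+18 from intervention) = 441
  T = 250 + 6·(-15) − 441 = -281
Policy B (B := 191):
  X = 97
  W = 15
  K = 134 − 2·97 + 3·15 = -15
  B = 191
  T = 250 + 6·(-15) − 191 = -31
T: -281 − (-31) = -250

-250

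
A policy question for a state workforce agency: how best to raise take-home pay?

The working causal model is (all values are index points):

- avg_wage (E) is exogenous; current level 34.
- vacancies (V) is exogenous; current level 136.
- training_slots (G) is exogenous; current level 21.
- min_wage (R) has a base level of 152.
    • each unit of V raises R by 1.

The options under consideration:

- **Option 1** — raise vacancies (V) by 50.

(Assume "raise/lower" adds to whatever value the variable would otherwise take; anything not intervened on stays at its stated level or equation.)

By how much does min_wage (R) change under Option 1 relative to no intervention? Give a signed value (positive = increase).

50

Baseline:
  V = 136
  R = 152 + 136 = 288
Option 1 (V + 50):
  V = 136 + 50 = 186
  R = 152 + 186 = 338
Change in R: 338 − 288 = 50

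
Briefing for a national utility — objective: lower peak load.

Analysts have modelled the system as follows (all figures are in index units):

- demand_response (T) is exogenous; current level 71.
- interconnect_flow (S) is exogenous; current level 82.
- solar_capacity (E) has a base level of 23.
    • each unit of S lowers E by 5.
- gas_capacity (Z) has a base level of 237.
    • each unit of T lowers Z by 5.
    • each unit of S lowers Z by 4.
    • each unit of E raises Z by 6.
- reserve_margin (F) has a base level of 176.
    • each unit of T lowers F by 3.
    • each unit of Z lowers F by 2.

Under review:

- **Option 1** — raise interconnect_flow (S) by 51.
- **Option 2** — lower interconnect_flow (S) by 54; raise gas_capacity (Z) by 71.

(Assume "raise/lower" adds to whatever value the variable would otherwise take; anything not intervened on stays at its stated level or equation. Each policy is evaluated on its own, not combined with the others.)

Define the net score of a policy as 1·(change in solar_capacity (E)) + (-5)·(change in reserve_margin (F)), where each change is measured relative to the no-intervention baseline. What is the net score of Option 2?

19340

Baseline:
  T = 71
  S = 82
  E = 23 − 5·82 = -387
  Z = 237 − 5·71 − 4·82 + 6·(-387) = -2768
  F = 176 − 3·71 − 2·(-2768) = 5499
Option 2 (S − 54, Z + 71):
  T = 71
  S = 82 − 54 = 28
  E = 23 − 5·28 = -117
  Z = 237 − 5·71 − 4·28 + 6·(-117) (+71 from intervention) = -861
  F = 176 − 3·71 − 2·(-861) = 1685
ΔE = -117 − (-387) = 270; ΔF = 1685 − 5499 = -3814
Score = 1·270 + (-5)·(-3814) = 19340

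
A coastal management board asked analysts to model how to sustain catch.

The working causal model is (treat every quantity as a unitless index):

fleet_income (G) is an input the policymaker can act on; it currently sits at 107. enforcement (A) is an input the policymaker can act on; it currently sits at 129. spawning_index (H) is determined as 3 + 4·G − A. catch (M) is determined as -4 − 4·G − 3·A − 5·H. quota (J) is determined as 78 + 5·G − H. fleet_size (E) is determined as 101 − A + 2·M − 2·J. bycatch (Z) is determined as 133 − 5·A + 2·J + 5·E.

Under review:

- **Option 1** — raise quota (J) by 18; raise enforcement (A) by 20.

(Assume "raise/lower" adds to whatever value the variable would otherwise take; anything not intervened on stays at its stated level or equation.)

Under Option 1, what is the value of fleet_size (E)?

Option 1 (J + 18, A + 20):
  G = 107
  A = 129 + 20 = 149
  H = 3 + 4·107 − 149 = 282
  M = -4 − 4·107 − 3·149 − 5·282 = -2289
  J = 78 + 5·107 − 282 (+18 from intervention) = 349
  E = 101 − 149 + 2·(-2289) − 2·349 = -5324

-5324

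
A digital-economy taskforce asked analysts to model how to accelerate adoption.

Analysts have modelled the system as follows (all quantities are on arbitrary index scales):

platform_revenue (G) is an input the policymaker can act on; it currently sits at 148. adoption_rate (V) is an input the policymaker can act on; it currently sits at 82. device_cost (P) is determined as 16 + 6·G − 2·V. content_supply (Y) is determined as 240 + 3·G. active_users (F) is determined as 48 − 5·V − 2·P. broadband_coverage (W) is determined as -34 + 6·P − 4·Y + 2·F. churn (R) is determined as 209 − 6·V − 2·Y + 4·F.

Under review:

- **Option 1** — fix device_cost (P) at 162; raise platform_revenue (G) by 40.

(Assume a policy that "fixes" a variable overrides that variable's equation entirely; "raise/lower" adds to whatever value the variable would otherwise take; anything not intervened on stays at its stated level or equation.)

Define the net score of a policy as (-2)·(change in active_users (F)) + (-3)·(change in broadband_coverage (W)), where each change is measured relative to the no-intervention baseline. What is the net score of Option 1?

2596

Baseline:
  G = 148
  V = 82
  P = 16 + 6·148 − 2·82 = 740
  Y = 240 + 3·148 = 684
  F = 48 − 5·82 − 2·740 = -1842
  W = -34 + 6·740 − 4·684 + 2·(-1842) = -2014
Option 1 (P := 162, G + 40):
  G = 148 + 40 = 188
  V = 82
  P = 162
  Y = 240 + 3·188 = 804
  F = 48 − 5·82 − 2·162 = -686
  W = -34 + 6·162 − 4·804 + 2·(-686) = -3650
ΔF = -686 − (-1842) = 1156; ΔW = -3650 − (-2014) = -1636
Score = (-2)·1156 + (-3)·(-1636) = 2596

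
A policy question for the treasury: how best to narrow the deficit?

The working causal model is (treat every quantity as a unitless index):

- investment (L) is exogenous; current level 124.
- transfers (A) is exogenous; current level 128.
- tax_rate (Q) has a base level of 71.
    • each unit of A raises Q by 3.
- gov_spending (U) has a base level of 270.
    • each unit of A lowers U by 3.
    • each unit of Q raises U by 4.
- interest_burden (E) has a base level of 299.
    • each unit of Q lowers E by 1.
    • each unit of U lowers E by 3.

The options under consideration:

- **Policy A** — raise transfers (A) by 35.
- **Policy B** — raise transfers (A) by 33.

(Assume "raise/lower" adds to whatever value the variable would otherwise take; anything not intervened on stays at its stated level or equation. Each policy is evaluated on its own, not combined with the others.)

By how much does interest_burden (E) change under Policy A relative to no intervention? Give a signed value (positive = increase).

-1050

Baseline:
  A = 128
  Q = 71 + 3·128 = 455
  U = 270 − 3·128 + 4·455 = 1706
  E = 299 − 455 − 3·1706 = -5274
Policy A (A + 35):
  A = 128 + 35 = 163
  Q = 71 + 3·163 = 560
  U = 270 − 3·163 + 4·560 = 2021
  E = 299 − 560 − 3·2021 = -6324
Change in E: -6324 − (-5274) = -1050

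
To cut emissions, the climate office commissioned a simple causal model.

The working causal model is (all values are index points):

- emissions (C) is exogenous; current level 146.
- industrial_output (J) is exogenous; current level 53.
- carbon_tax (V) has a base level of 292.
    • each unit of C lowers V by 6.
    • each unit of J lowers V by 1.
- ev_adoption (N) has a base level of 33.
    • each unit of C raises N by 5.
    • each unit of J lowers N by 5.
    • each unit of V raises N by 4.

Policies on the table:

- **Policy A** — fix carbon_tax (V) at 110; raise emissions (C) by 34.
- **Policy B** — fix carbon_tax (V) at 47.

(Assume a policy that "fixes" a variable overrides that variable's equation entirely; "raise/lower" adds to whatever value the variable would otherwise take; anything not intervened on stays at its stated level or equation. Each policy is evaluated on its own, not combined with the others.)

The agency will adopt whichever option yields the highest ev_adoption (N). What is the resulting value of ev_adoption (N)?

1108

Policy A (V := 110, C + 34):
  C = 146 + 34 = 180
  J = 53
  V = 110
  N = 33 + 5·180 − 5·53 + 4·110 = 1108
Policy B (V := 47):
  C = 146
  J = 53
  V = 47
  N = 33 + 5·146 − 5·53 + 4·47 = 686
Comparing — Policy A: N=1108, Policy B: N=686. Highest is 1108 (Policy A).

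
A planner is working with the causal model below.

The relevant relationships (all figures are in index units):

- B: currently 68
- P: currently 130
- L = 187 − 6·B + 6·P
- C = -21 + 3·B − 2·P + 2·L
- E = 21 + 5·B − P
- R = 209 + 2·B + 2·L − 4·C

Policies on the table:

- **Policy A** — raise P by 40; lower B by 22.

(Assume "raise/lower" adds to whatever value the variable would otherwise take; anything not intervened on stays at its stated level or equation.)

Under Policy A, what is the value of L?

Policy A (P + 40, B − 22):
  B = 68 − 22 = 46
  P = 130 + 40 = 170
  L = 187 − 6·46 + 6·170 = 931

931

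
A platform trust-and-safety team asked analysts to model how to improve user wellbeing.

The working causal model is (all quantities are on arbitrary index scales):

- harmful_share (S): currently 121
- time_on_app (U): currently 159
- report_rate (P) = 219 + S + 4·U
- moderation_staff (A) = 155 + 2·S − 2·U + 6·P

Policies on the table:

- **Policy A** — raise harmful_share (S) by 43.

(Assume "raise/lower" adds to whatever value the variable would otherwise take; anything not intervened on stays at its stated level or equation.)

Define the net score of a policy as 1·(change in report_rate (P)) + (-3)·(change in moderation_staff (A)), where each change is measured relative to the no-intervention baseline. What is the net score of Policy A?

-989

Baseline:
  S = 121
  U = 159
  P = 219 + 121 + 4·159 = 976
  A = 155 + 2·121 − 2·159 + 6·976 = 5935
Policy A (S + 43):
  S = 121 + 43 = 164
  U = 159
  P = 219 + 164 + 4·159 = 1019
  A = 155 + 2·164 − 2·159 + 6·1019 = 6279
ΔP = 1019 − 976 = 43; ΔA = 6279 − 5935 = 344
Score = 1·43 + (-3)·344 = -989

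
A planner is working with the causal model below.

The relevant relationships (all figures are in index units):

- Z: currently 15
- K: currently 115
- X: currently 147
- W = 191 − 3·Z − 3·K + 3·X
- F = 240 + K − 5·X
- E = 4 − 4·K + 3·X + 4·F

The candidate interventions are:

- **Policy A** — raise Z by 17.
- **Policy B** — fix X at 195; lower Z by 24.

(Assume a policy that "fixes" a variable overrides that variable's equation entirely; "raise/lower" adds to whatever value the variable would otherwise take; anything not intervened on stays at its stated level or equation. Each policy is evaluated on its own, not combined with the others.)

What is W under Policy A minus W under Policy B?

Policy A (Z + 17):
  Z = 15 + 17 = 32
  K = 115
  X = 147
  W = 191 − 3·32 − 3·115 + 3·147 = 191
Policy B (X := 195, Z − 24):
  Z = 15 − 24 = -9
  K = 115
  X = 195
  W = 191 − 3·(-9) − 3·115 + 3·195 = 458
W: 191 − 458 = -267

-267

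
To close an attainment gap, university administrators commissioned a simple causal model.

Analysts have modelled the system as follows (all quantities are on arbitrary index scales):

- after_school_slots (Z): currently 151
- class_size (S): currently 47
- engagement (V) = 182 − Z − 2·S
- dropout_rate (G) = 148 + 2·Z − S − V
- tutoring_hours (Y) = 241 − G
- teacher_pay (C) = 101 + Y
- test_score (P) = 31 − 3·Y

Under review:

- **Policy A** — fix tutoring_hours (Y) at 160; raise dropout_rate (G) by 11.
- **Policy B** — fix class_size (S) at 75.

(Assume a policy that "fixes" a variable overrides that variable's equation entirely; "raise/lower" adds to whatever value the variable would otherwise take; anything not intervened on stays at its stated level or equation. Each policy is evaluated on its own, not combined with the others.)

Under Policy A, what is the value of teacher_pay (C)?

Policy A (Y := 160, G + 11):
  Z = 151
  S = 47
  V = 182 − 151 − 2·47 = -63
  G = 148 + 2·151 − 47 − (-63) (+11 from intervention) = 477
  Y = 160
  C = 101 + 160 = 261

261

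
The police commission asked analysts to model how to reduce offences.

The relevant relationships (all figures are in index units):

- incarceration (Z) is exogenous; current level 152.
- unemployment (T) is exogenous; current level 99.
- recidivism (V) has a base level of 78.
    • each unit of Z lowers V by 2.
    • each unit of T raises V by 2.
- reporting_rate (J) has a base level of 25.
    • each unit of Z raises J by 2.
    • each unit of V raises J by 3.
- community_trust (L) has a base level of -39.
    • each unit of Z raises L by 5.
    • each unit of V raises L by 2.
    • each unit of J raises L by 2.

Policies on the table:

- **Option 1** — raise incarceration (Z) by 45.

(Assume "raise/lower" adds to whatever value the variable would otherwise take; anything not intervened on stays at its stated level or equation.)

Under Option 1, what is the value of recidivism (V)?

Option 1 (Z + 45):
  Z = 152 + 45 = 197
  T = 99
  V = 78 − 2·197 + 2·99 = -118

-118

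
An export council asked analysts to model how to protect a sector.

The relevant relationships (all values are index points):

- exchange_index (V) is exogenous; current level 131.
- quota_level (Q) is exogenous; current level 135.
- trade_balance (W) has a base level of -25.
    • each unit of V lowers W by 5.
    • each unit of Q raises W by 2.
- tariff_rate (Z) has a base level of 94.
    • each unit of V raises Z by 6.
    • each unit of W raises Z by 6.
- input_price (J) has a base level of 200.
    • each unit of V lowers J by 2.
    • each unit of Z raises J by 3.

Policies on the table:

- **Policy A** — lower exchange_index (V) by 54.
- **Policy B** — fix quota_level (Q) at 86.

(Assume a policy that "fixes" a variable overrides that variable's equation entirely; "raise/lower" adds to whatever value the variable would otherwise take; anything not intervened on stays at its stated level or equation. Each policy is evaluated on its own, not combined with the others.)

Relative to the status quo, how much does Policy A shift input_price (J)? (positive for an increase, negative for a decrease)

Baseline:
  V = 131
  Q = 135
  W = -25 − 5·131 + 2·135 = -410
  Z = 94 + 6·131 + 6·(-410) = -1580
  J = 200 − 2·131 + 3·(-1580) = -4802
Policy A (V − 54):
  V = 131 − 54 = 77
  Q = 135
  W = -25 − 5·77 + 2·135 = -140
  Z = 94 + 6·77 + 6·(-140) = -284
  J = 200 − 2·77 + 3·(-284) = -806
Change in J: -806 − (-4802) = 3996

3996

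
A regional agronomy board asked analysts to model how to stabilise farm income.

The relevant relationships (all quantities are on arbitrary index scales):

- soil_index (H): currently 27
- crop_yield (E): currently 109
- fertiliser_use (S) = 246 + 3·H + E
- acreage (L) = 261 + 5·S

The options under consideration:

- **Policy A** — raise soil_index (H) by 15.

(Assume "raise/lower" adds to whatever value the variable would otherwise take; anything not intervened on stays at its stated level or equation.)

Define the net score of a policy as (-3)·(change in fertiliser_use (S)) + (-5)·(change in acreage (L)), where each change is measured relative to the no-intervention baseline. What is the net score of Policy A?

Baseline:
  H = 27
  E = 109
  S = 246 + 3·27 + 109 = 436
  L = 261 + 5·436 = 2441
Policy A (H + 15):
  H = 27 + 15 = 42
  E = 109
  S = 246 + 3·42 + 109 = 481
  L = 261 + 5·481 = 2666
ΔS = 481 − 436 = 45; ΔL = 2666 − 2441 = 225
Score = (-3)·45 + (-5)·225 = -1260

-1260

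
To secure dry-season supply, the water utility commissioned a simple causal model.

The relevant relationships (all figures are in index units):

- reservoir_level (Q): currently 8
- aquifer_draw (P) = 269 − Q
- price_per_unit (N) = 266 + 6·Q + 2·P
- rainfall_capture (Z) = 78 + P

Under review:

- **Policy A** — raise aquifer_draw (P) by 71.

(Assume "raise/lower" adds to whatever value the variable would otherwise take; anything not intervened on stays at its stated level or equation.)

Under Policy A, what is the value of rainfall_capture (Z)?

Policy A (P + 71):
  Q = 8
  P = 269 − 8 (+71 from intervention) = 332
  Z = 78 + 332 = 410

410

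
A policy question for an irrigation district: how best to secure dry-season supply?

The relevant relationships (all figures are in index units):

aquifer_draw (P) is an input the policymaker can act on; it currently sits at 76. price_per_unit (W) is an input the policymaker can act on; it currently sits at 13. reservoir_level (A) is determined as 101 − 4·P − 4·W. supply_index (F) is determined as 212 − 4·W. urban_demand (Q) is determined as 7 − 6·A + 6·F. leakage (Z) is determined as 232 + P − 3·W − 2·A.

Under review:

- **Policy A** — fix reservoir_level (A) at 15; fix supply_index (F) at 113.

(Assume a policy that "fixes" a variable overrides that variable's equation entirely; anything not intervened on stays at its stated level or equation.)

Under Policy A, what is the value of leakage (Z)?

239

Policy A (A := 15, F := 113):
  P = 76
  W = 13
  A = 15
  Z = 232 + 76 − 3·13 − 2·15 = 239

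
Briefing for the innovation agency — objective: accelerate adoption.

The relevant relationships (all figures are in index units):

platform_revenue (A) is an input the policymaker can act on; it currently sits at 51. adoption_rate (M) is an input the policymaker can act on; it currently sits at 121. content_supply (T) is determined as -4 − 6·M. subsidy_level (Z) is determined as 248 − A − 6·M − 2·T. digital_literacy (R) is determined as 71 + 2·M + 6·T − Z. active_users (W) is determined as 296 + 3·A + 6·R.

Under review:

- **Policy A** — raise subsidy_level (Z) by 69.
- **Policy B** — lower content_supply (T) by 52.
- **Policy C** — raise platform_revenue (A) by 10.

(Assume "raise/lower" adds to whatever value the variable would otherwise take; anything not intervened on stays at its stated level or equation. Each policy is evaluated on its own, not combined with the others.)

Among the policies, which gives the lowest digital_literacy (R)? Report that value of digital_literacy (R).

-5414

Policy A (Z + 69):
  A = 51
  M = 121
  T = -4 − 6·121 = -730
  Z = 248 − 51 − 6·121 − 2·(-730) (+69 from intervention) = 1000
  R = 71 + 2·121 + 6·(-730) − 1000 = -5067
Policy B (T − 52):
  A = 51
  M = 121
  T = -4 − 6·121 (−52 from intervention) = -782
  Z = 248 − 51 − 6·121 − 2·(-782) = 1035
  R = 71 + 2·121 + 6·(-782) − 1035 = -5414
Policy C (A + 10):
  A = 51 + 10 = 61
  M = 121
  T = -4 − 6·121 = -730
  Z = 248 − 61 − 6·121 − 2·(-730) = 921
  R = 71 + 2·121 + 6·(-730) − 921 = -4988
Comparing — Policy A: R=-5067, Policy B: R=-5414, Policy C: R=-4988. Lowest is -5414 (Policy B).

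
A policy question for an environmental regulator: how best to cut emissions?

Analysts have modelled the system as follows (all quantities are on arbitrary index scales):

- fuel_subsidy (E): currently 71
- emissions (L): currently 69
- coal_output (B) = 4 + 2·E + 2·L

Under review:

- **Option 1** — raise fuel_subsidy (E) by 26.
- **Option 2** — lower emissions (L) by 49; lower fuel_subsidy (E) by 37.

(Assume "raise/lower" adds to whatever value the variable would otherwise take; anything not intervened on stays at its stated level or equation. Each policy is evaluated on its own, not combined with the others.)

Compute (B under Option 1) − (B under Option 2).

Option 1 (E + 26):
  E = 71 + 26 = 97
  L = 69
  B = 4 + 2·97 + 2·69 = 336
Option 2 (L − 49, E − 37):
  E = 71 − 37 = 34
  L = 69 − 49 = 20
  B = 4 + 2·34 + 2·20 = 112
B: 336 − 112 = 224

224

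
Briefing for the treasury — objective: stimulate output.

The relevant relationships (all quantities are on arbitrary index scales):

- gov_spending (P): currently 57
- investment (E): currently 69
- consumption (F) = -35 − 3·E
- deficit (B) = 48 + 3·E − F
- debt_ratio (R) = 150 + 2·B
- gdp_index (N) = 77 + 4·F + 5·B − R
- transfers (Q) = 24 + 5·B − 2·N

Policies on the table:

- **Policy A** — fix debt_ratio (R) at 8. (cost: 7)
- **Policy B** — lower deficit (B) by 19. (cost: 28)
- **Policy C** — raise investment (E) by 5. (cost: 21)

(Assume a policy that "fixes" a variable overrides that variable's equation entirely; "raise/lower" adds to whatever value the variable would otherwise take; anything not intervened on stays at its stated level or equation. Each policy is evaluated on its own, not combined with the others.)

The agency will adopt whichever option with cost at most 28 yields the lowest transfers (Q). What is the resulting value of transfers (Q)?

Policy A (R := 8):
  E = 69
  F = -35 − 3·69 = -242
  B = 48 + 3·69 − (-242) = 497
  R = 8
  N = 77 + 4·(-242) + 5·497 − 8 = 1586
  Q = 24 + 5·497 − 2·1586 = -663
Policy B (B − 19):
  E = 69
  F = -35 − 3·69 = -242
  B = 48 + 3·69 − (-242) (−19 from intervention) = 478
  R = 150 + 2·478 = 1106
  N = 77 + 4·(-242) + 5·478 − 1106 = 393
  Q = 24 + 5·478 − 2·393 = 1628
Policy C (E + 5):
  E = 69 + 5 = 74
  F = -35 − 3·74 = -257
  B = 48 + 3·74 − (-257) = 527
  R = 150 + 2·527 = 1204
  N = 77 + 4·(-257) + 5·527 − 1204 = 480
  Q = 24 + 5·527 − 2·480 = 1699
Comparing — Policy A: Q=-663, Policy B: Q=1628, Policy C: Q=1699. Lowest is -663 (Policy A).

-663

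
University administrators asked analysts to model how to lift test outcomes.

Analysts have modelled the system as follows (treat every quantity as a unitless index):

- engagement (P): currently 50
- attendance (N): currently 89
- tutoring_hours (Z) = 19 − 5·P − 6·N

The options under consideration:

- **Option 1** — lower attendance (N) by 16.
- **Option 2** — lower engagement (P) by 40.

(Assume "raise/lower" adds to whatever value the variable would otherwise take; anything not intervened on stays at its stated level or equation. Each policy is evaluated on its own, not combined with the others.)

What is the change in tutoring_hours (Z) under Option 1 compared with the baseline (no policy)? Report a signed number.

Baseline:
  P = 50
  N = 89
  Z = 19 − 5·50 − 6·89 = -765
Option 1 (N − 16):
  P = 50
  N = 89 − 16 = 73
  Z = 19 − 5·50 − 6·73 = -669
Change in Z: -669 − (-765) = 96

96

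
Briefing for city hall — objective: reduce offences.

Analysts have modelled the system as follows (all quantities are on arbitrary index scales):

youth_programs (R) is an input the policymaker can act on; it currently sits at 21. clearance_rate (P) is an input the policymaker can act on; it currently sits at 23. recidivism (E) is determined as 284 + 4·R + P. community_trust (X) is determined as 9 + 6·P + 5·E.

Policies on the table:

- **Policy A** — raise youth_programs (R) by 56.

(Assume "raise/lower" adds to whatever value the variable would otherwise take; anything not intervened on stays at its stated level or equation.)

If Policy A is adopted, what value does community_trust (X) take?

3222

Policy A (R + 56):
  R = 21 + 56 = 77
  P = 23
  E = 284 + 4·77 + 23 = 615
  X = 9 + 6·23 + 5·615 = 3222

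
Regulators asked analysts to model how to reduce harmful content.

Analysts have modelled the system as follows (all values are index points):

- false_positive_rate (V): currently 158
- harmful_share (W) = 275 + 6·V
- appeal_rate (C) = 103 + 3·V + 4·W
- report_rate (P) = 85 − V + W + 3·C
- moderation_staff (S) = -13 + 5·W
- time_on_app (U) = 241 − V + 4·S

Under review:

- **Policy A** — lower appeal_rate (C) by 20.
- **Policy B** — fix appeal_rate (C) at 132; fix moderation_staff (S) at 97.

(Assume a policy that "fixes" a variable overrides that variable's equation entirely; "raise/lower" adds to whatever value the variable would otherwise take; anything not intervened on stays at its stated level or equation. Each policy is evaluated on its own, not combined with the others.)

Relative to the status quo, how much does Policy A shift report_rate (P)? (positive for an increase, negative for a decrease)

Baseline:
  V = 158
  W = 275 + 6·158 = 1223
  C = 103 + 3·158 + 4·1223 = 5469
  P = 85 − 158 + 1223 + 3·5469 = 17557
Policy A (C − 20):
  V = 158
  W = 275 + 6·158 = 1223
  C = 103 + 3·158 + 4·1223 (−20 from intervention) = 5449
  P = 85 − 158 + 1223 + 3·5449 = 17497
Change in P: 17497 − 17557 = -60

-60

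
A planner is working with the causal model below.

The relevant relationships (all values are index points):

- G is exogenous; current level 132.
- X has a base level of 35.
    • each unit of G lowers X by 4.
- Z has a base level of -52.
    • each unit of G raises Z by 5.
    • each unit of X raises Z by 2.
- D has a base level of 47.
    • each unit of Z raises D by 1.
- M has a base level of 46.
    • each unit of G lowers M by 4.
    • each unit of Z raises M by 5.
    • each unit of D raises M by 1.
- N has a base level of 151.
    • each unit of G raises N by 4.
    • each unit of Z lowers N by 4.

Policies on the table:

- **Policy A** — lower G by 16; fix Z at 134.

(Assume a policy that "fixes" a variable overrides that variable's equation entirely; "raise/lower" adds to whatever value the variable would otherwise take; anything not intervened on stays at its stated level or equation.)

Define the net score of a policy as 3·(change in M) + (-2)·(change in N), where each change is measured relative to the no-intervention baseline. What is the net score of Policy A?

Baseline:
  G = 132
  X = 35 − 4·132 = -493
  Z = -52 + 5·132 + 2·(-493) = -378
  D = 47 + (-378) = -331
  M = 46 − 4·132 + 5·(-378) + (-331) = -2703
  N = 151 + 4·132 − 4·(-378) = 2191
Policy A (G − 16, Z := 134):
  G = 132 − 16 = 116
  X = 35 − 4·116 = -429
  Z = 134
  D = 47 + 134 = 181
  M = 46 − 4·116 + 5·134 + 181 = 433
  N = 151 + 4·116 − 4·134 = 79
ΔM = 433 − (-2703) = 3136; ΔN = 79 − 2191 = -2112
Score = 3·3136 + (-2)·(-2112) = 13632

13632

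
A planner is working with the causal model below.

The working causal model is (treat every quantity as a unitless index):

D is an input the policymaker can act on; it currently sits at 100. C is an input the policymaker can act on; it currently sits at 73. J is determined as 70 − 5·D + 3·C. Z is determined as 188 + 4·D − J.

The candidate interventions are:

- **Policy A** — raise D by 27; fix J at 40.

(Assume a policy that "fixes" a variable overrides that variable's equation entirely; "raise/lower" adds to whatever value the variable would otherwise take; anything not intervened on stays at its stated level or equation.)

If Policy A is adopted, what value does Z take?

656

Policy A (D + 27, J := 40):
  D = 100 + 27 = 127
  C = 73
  J = 40
  Z = 188 + 4·127 − 40 = 656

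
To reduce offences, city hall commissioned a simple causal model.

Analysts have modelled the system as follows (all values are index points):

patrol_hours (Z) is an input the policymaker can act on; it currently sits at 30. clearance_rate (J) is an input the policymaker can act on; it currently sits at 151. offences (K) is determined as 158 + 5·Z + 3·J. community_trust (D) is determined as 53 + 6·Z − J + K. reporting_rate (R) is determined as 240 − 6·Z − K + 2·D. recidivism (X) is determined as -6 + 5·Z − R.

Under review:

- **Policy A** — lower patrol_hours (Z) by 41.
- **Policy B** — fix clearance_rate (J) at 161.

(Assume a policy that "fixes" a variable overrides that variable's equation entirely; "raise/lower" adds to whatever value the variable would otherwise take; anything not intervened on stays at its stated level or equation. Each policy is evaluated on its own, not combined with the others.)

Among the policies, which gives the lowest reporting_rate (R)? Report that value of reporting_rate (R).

534

Policy A (Z − 41):
  Z = 30 − 41 = -11
  J = 151
  K = 158 + 5·(-11) + 3·151 = 556
  D = 53 + 6·(-11) − 151 + 556 = 392
  R = 240 − 6·(-11) − 556 + 2·392 = 534
Policy B (J := 161):
  Z = 30
  J = 161
  K = 158 + 5·30 + 3·161 = 791
  D = 53 + 6·30 − 161 + 791 = 863
  R = 240 − 6·30 − 791 + 2·863 = 995
Comparing — Policy A: R=534, Policy B: R=995. Lowest is 534 (Policy A).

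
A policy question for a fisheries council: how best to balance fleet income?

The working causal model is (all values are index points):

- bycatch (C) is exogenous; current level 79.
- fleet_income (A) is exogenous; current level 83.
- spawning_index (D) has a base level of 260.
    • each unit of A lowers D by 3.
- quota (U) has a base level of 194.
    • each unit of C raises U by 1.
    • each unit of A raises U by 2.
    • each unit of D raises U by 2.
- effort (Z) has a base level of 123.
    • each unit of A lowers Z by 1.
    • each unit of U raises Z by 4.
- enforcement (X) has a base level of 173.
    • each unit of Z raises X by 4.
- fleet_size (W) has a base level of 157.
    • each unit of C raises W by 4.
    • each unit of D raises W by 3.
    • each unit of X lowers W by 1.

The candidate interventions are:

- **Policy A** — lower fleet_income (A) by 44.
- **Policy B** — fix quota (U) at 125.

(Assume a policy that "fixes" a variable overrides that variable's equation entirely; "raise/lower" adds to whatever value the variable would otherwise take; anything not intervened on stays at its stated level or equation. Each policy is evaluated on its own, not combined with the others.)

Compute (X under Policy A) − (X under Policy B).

8368

Policy A (A − 44):
  C = 79
  A = 83 − 44 = 39
  D = 260 − 3·39 = 143
  U = 194 + 79 + 2·39 + 2·143 = 637
  Z = 123 − 39 + 4·637 = 2632
  X = 173 + 4·2632 = 10701
Policy B (U := 125):
  C = 79
  A = 83
  D = 260 − 3·83 = 11
  U = 125
  Z = 123 − 83 + 4·125 = 540
  X = 173 + 4·540 = 2333
X: 10701 − 2333 = 8368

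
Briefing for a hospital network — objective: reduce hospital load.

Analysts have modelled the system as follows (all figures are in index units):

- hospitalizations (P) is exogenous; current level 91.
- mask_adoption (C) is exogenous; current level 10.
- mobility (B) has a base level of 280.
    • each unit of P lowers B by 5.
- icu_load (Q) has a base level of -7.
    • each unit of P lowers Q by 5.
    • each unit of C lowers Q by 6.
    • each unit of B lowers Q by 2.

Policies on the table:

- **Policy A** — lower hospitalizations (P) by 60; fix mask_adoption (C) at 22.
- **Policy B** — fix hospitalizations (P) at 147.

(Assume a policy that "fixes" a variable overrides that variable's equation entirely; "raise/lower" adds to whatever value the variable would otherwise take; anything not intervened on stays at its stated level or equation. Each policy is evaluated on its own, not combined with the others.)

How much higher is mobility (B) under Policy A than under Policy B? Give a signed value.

Policy A (P − 60, C := 22):
  P = 91 − 60 = 31
  B = 280 − 5·31 = 125
Policy B (P := 147):
  P = 147
  B = 280 − 5·147 = -455
B: 125 − (-455) = 580

580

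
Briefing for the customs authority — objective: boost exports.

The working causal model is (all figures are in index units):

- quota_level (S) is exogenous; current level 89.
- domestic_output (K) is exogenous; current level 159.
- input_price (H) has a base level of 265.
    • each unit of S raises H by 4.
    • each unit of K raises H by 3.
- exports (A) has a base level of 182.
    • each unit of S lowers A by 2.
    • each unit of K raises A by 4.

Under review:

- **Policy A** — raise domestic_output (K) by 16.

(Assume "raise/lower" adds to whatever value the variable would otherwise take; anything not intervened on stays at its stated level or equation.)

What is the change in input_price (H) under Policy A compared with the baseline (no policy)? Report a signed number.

48

Baseline:
  S = 89
  K = 159
  H = 265 + 4·89 + 3·159 = 1098
Policy A (K + 16):
  S = 89
  K = 159 + 16 = 175
  H = 265 + 4·89 + 3·175 = 1146
Change in H: 1146 − 1098 = 48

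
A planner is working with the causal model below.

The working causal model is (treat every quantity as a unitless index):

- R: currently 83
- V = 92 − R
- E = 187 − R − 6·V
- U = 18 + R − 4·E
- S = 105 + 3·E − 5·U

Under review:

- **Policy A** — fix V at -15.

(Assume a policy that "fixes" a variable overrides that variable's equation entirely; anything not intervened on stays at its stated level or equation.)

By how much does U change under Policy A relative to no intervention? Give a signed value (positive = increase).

Baseline:
  R = 83
  V = 92 − 83 = 9
  E = 187 − 83 − 6·9 = 50
  U = 18 + 83 − 4·50 = -99
Policy A (V := -15):
  R = 83
  V = -15
  E = 187 − 83 − 6·(-15) = 194
  U = 18 + 83 − 4·194 = -675
Change in U: -675 − (-99) = -576

-576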